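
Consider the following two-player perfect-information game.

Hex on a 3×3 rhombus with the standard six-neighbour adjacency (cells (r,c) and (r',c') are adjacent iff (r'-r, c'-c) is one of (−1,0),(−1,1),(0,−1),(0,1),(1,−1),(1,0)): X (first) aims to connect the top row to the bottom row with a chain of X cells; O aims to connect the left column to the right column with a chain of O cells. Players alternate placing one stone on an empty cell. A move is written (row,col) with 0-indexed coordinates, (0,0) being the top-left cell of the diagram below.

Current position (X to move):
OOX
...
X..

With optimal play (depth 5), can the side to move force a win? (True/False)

X winning at [OOX/.../X..]: True

[OOX/.../X..] X move#1: (1,0):+1/OOX/X../X..*, (1,1):+1/OOX/.X./X.., (1,2):+1/OOX/..X/X.., (2,1):+1/OOX/.../XX., (2,2):+1/OOX/.../X.X
[OOX/X../X..] O move#2: (1,1):-1/OOX/XO./X..*, (1,2):-1/OOX/X.O/X.., (2,1):-1/OOX/X../XO., (2,2):-1/OOX/X../X.O
[OOX/XO./X..] X move#3: (1,2):+1/OOX/XOX/X..*, (2,1):-1/OOX/XO./XX., (2,2):-1/OOX/XO./X.X
[OOX/XOX/X..] O move#4: (2,1):-1/OOX/XOX/XO.*, (2,2):-1/OOX/XOX/X.O
[OOX/XOX/XO.] X move#5: (2,2):+1/OOX/XOX/XOX*
[OOX/XOX/XOX] end (terminal -1, O#6); searched OOX/.../X.. to 5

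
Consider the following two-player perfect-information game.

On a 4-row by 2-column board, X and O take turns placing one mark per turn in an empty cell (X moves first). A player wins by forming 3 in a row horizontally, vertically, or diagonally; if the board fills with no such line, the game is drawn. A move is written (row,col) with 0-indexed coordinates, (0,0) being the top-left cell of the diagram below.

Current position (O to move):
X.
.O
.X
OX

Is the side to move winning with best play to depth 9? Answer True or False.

[X./.O/.X/OX] O move#1: (0,1):+0/XO/.O/.X/OX*, (1,0):+0/X./OO/.X/OX, (2,0):+0/X./.O/OX/OX
[XO/.O/.X/OX] X move#2: (1,0):+0/XO/XO/.X/OX*, (2,0):+0/XO/.O/XX/OX
[XO/XO/.X/OX] O move#3: (2,0):+0/XO/XO/OX/OX*
[XO/XO/OX/OX] end (terminal +0, X#4); searched X./.O/.X/OX to 9

O winning at [X./.O/.X/OX]: False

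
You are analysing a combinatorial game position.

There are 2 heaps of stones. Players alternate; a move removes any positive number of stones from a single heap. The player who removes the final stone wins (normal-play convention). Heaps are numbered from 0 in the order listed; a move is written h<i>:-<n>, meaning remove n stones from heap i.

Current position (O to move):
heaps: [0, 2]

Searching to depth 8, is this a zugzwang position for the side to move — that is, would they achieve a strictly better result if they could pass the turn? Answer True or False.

ply 1, O at (0,2) | h1:-1=-1→(0,1); h1:-2=+1→(0,0)*
ply 2: (0,0) is terminal -1 (X); from (0,2) depth 8
pass branch (X moves first from the same position):
  | ply 1, X at (0,2) | h1:-1=-1→(0,1); h1:-2=+1→(0,0)*
  | ply 2: (0,0) is terminal -1 (O); from (0,2) depth 8
O moving scores +1; O passing scores -1

zugzwang((0,2), O) = False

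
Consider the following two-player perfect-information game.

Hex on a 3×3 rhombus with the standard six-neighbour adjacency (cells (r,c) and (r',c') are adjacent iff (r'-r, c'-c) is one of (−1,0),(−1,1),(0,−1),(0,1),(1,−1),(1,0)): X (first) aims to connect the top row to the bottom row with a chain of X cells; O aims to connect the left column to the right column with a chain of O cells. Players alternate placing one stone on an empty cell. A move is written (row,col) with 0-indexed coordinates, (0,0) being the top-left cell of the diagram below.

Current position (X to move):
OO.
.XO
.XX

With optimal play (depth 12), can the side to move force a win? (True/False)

p1 X@[OO./.XO/.XX]: (0,2)[OOX/.XO/.XX]+1* (1,0)[OO./XXO/.XX]-1 (2,0)[OO./.XO/XXX]-1
p2 O@[OOX/.XO/.XX] terminal -1; root [OO./.XO/.XX] d12

X winning at [OO./.XO/.XX]: True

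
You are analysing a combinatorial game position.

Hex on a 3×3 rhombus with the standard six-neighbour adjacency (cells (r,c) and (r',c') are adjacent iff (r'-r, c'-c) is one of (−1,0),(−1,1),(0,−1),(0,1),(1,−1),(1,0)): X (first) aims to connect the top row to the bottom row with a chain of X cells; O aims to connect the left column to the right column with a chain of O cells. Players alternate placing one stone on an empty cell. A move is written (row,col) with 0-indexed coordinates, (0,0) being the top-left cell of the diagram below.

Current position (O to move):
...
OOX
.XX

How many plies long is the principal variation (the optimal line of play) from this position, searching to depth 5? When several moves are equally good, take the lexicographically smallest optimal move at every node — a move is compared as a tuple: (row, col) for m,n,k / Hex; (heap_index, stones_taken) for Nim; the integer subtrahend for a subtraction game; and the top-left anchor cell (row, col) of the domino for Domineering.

p1 O@[.../OOX/.XX]: (0,0)[O../OOX/.XX]-1 (0,1)[.O./OOX/.XX]-1 (0,2)[..O/OOX/.XX]+1* (2,0)[.../OOX/OXX]-1
p2 X@[..O/OOX/.XX] terminal -1; root [.../OOX/.XX] d5

PV length from [.../OOX/.XX]: 1 ply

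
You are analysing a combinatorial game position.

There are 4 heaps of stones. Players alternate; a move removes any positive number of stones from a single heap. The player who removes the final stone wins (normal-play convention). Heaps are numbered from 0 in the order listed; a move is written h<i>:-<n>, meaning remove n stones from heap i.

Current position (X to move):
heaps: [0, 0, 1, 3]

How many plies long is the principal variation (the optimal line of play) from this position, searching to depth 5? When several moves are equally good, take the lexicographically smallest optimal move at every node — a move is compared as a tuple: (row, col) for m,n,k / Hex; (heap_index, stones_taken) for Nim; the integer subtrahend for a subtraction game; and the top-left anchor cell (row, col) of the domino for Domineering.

PV length from [(0,0,1,3)]: 3 plies

p1 X@[(0,0,1,3)]: h2:-1[(0,0,0,3)]-1 h3:-1[(0,0,1,2)]-1 h3:-2[(0,0,1,1)]+1* h3:-3[(0,0,1,0)]-1
p2 O@[(0,0,1,1)]: h2:-1[(0,0,0,1)]-1* h3:-1[(0,0,1,0)]-1
p3 X@[(0,0,0,1)]: h3:-1[(0,0,0,0)]+1*
p4 O@[(0,0,0,0)] terminal -1; root [(0,0,1,3)] d5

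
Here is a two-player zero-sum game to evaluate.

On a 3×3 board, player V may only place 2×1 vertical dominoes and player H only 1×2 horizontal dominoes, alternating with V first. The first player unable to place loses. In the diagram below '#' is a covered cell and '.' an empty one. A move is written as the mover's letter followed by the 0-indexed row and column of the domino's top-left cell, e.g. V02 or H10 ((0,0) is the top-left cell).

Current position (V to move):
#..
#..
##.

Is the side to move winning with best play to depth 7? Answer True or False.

p1 V@[#../#../##.]: V01[##./##./##.]+1* V02[#.#/#.#/##.]+1 V12[#../#.#/###]-1
p2 H@[##./##./##.] terminal -1; root [#../#../##.] d7

V winning at [#../#../##.]: True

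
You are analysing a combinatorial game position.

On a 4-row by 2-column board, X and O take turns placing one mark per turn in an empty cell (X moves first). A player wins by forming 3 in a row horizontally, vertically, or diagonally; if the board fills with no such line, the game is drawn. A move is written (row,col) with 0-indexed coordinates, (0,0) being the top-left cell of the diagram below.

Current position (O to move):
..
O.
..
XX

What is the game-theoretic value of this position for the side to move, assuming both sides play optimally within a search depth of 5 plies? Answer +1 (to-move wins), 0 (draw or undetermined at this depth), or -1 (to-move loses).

p1 O@[../O./../XX]: (0,0)[O./O./../XX]+0* (0,1)[.O/O./../XX]+0 (1,1)[../OO/../XX]+0 (2,0)[../O./O./XX]+0 (2,1)[../O./.O/XX]+0
p2 X@[O./O./../XX]: (0,1)[OX/O./../XX]-1 (1,1)[O./OX/../XX]-1 (2,0)[O./O./X./XX]+0* (2,1)[O./O./.X/XX]-1
p3 O@[O./O./X./XX]: (0,1)[OO/O./X./XX]+0* (1,1)[O./OO/X./XX]+0 (2,1)[O./O./XO/XX]+0
p4 X@[OO/O./X./XX]: (1,1)[OO/OX/X./XX]+0* (2,1)[OO/O./XX/XX]+0
p5 O@[OO/OX/X./XX]: (2,1)[OO/OX/XO/XX]+0*
p6 X@[OO/OX/XO/XX] terminal +0; root [../O./../XX] d5

value(../O./../XX, O) = 0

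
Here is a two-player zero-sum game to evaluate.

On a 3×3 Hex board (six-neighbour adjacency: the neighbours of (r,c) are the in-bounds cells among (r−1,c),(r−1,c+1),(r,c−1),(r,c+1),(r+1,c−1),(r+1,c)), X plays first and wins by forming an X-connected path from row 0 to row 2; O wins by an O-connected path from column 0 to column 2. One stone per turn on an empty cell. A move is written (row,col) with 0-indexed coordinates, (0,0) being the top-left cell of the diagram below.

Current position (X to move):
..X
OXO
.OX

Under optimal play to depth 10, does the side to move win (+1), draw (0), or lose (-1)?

p1 X@[..X/OXO/.OX]: (0,0)[X.X/OXO/.OX]-1 (0,1)[.XX/OXO/.OX]-1 (2,0)[..X/OXO/XOX]+1*
p2 O@[..X/OXO/XOX] terminal -1; root [..X/OXO/.OX] d10

value(..X/OXO/.OX, X) = +1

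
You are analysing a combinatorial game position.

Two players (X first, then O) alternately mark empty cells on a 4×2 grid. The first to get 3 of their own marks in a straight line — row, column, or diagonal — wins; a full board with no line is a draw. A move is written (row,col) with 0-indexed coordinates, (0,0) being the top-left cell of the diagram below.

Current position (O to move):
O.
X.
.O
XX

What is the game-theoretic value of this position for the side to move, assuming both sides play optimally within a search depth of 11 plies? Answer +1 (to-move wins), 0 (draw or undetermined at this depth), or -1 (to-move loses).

p1 O@[O./X./.O/XX]: (0,1)[OO/X./.O/XX]-1 (1,1)[O./XO/.O/XX]-1 (2,0)[O./X./OO/XX]+0*
p2 X@[O./X./OO/XX]: (0,1)[OX/X./OO/XX]+0* (1,1)[O./XX/OO/XX]+0
p3 O@[OX/X./OO/XX]: (1,1)[OX/XO/OO/XX]+0*
p4 X@[OX/XO/OO/XX] terminal +0; root [O./X./.O/XX] d11

value(O./X./.O/XX, O) = 0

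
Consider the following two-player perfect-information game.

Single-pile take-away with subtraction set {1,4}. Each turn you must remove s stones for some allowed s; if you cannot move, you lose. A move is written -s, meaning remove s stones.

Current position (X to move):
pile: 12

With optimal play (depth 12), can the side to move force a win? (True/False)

X winning at [12]: False

ply 1, X at 12 | -1=-1→11*; -4=-1→8
ply 2, O at 11 | -1=+1→10*; -4=+1→7
ply 3, X at 10 | -1=-1→9*; -4=-1→6
ply 4, O at 9 | -1=-1→8; -4=+1→5*
ply 5, X at 5 | -1=-1→4*; -4=-1→1
ply 6, O at 4 | -1=-1→3; -4=+1→0*
ply 7: 0 is terminal -1 (X); from 12 depth 12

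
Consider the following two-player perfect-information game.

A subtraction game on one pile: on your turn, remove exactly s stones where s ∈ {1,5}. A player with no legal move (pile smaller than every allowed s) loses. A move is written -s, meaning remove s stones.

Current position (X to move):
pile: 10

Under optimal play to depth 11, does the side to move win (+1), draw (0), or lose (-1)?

value(10, X) = -1

ply 1, X at 10 | -1=-1→9*; -5=-1→5
ply 2, O at 9 | -1=+1→8*; -5=+1→4
ply 3, X at 8 | -1=-1→7*; -5=-1→3
ply 4, O at 7 | -1=+1→6*; -5=+1→2
ply 5, X at 6 | -1=-1→5*; -5=-1→1
ply 6, O at 5 | -1=+1→4*; -5=+1→0
ply 7, X at 4 | -1=-1→3*
ply 8, O at 3 | -1=+1→2*
ply 9, X at 2 | -1=-1→1*
ply 10, O at 1 | -1=+1→0*
ply 11: 0 is terminal -1 (X); from 10 depth 11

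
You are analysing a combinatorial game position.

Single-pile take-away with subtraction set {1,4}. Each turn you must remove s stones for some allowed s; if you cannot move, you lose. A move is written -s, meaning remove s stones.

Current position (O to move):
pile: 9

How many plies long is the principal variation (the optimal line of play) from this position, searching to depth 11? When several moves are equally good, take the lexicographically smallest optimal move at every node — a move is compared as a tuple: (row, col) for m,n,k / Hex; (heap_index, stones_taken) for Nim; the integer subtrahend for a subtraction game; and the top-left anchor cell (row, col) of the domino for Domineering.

PV length from [9]: 3 plies

p1 O@[9]: -1[8]-1 -4[5]+1*
p2 X@[5]: -1[4]-1* -4[1]-1
p3 O@[4]: -1[3]-1 -4[0]+1*
p4 X@[0] terminal -1; root [9] d11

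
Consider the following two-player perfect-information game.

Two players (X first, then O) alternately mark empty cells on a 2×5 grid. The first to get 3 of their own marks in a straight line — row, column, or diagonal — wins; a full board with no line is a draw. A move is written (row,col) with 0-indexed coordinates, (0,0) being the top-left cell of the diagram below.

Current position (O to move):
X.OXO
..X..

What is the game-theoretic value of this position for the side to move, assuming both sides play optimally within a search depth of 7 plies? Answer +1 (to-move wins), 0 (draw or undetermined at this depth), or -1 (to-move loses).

value(X.OXO/..X.., O) = 0

[X.OXO/..X..] O move#1: (0,1):-1/XOOXO/..X.., (1,0):-1/X.OXO/O.X.., (1,1):+0/X.OXO/.OX..*, (1,3):+0/X.OXO/..XO., (1,4):-1/X.OXO/..X.O
[X.OXO/.OX..] X move#2: (0,1):+0/XXOXO/.OX..*, (1,0):+0/X.OXO/XOX.., (1,3):+0/X.OXO/.OXX., (1,4):+0/X.OXO/.OX.X
[XXOXO/.OX..] O move#3: (1,0):+0/XXOXO/OOX..*, (1,3):+0/XXOXO/.OXO., (1,4):+0/XXOXO/.OX.O
[XXOXO/OOX..] X move#4: (1,3):+0/XXOXO/OOXX.*, (1,4):+0/XXOXO/OOX.X
[XXOXO/OOXX.] O move#5: (1,4):+0/XXOXO/OOXXO*
[XXOXO/OOXXO] end (terminal +0, X#6); searched X.OXO/..X.. to 7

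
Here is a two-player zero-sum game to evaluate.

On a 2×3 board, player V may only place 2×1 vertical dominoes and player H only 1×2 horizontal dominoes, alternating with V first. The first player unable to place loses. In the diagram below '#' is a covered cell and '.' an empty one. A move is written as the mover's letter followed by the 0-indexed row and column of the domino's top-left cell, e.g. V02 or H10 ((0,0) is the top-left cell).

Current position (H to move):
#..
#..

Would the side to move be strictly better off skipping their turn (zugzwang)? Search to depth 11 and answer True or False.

p1 H@[#../#..]: H01[###/#..]+1* H11[#../###]+1
p2 V@[###/#..] terminal -1; root [#../#..] d11
if H skipped the turn, V would face:
~ p1 V@[#../#..]: V01[##./##.]+1* V02[#.#/#.#]+1
~ p2 H@[##./##.] terminal -1; root [#../#..] d11
compare (H): move=+1 vs pass=-1

zugzwang(#../#.., H) = False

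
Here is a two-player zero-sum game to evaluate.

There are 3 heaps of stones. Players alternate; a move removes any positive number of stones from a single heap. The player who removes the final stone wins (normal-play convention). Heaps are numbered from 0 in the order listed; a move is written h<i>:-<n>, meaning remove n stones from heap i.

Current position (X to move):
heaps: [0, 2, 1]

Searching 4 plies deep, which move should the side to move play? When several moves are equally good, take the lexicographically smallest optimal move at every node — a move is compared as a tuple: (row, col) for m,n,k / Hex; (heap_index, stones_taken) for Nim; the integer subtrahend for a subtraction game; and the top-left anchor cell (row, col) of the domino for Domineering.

[(0,2,1)] X move#1: h1:-1:+1/(0,1,1)*, h1:-2:-1/(0,0,1), h2:-1:-1/(0,2,0)
[(0,1,1)] O move#2: h1:-1:-1/(0,0,1)*, h2:-1:-1/(0,1,0)
[(0,0,1)] X move#3: h2:-1:+1/(0,0,0)*
[(0,0,0)] end (terminal -1, O#4); searched (0,2,1) to 4

X's best at [(0,2,1)]: h1:-1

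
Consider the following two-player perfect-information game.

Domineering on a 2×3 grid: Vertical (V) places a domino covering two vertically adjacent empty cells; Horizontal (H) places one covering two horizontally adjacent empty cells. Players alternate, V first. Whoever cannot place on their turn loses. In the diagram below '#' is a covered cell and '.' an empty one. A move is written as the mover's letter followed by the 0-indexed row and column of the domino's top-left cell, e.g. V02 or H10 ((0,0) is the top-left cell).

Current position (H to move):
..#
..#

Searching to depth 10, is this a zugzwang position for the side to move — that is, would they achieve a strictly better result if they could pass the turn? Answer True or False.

p1 H@[..#/..#]: H00[###/..#]+1* H10[..#/###]+1
p2 V@[###/..#] terminal -1; root [..#/..#] d10
suppose H passes — search the same position with V to move:
pass> p1 V@[..#/..#]: V00[#.#/#.#]+1* V01[.##/.##]+1
pass> p2 H@[#.#/#.#] terminal -1; root [..#/..#] d10
for H: play +1, pass -1

zugzwang(..#/..#, H) = False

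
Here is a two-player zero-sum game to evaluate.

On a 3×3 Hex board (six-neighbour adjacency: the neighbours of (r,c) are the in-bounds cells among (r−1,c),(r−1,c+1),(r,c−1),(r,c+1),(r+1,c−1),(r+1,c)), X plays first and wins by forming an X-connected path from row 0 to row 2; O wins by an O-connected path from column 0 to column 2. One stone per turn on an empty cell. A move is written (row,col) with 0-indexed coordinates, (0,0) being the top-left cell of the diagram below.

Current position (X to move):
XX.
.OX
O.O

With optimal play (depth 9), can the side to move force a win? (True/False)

[XX./.OX/O.O] X move#1: (0,2):-1/XXX/.OX/O.O*, (1,0):-1/XX./XOX/O.O, (2,1):-1/XX./.OX/OXO
[XXX/.OX/O.O] O move#2: (1,0):-1/XXX/OOX/O.O, (2,1):+1/XXX/.OX/OOO*
[XXX/.OX/OOO] end (terminal -1, X#3); searched XX./.OX/O.O to 9

X winning at [XX./.OX/O.O]: False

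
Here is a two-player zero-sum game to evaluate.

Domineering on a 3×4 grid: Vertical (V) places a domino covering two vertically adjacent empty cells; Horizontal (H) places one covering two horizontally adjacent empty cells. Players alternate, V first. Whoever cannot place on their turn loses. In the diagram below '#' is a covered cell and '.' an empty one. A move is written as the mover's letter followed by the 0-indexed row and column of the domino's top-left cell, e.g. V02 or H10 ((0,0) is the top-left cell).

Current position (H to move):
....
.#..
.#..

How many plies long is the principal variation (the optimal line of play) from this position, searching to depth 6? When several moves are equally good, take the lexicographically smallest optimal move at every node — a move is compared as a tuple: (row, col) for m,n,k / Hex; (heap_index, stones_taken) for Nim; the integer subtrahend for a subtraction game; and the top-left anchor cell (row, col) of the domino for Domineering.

PV length from [..../.#../.#..]: 3 plies

ply 1, H at ..../.#../.#.. | H00=-1→##../.#../.#..; H01=-1→.##./.#../.#..; H02=-1→..##/.#../.#..; H12=+1→..../.###/.#..*; H22=-1→..../.#../.###
ply 2, V at ..../.###/.#.. | V00=-1→#.../####/.#..*; V10=-1→..../####/##..
ply 3, H at #.../####/.#.. | H01=+1→###./####/.#..*; H02=+1→#.##/####/.#..; H22=+1→#.../####/.###
ply 4: ###./####/.#.. is terminal -1 (V); from ..../.#../.#.. depth 6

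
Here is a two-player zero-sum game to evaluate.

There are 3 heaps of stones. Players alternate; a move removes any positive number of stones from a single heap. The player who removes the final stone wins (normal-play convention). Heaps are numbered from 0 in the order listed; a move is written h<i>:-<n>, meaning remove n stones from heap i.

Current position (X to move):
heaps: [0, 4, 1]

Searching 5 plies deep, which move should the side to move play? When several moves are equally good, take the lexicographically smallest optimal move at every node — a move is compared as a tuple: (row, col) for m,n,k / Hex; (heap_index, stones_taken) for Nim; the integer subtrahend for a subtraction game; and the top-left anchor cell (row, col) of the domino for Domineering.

X's best at [(0,4,1)]: h1:-3

[(0,4,1)] X move#1: h1:-1:-1/(0,3,1), h1:-2:-1/(0,2,1), h1:-3:+1/(0,1,1)*, h1:-4:-1/(0,0,1), h2:-1:-1/(0,4,0)
[(0,1,1)] O move#2: h1:-1:-1/(0,0,1)*, h2:-1:-1/(0,1,0)
[(0,0,1)] X move#3: h2:-1:+1/(0,0,0)*
[(0,0,0)] end (terminal -1, O#4); searched (0,4,1) to 5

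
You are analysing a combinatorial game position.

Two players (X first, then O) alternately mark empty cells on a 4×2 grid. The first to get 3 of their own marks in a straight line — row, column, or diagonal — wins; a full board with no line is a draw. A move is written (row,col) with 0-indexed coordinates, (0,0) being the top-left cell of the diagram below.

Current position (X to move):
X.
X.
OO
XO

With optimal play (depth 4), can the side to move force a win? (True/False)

X winning at [X./X./OO/XO]: False

ply 1, X at X./X./OO/XO | (0,1)=-1→XX/X./OO/XO; (1,1)=+0→X./XX/OO/XO*
ply 2, O at X./XX/OO/XO | (0,1)=+0→XO/XX/OO/XO*
ply 3: XO/XX/OO/XO is terminal +0 (X); from X./X./OO/XO depth 4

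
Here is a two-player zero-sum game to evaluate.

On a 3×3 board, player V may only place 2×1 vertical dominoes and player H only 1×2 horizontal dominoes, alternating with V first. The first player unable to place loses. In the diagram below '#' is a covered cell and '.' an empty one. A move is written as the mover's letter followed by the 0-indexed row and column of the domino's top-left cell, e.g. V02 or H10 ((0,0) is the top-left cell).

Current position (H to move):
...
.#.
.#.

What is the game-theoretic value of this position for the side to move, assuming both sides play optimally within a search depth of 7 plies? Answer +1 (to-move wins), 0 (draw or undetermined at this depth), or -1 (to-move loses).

ply 1, H at .../.#./.#. | H00=-1→##./.#./.#.*; H01=-1→.##/.#./.#.
ply 2, V at ##./.#./.#. | V02=+1→###/.##/.#.*; V10=+1→##./##./##.; V12=+1→##./.##/.##
ply 3: ###/.##/.#. is terminal -1 (H); from .../.#./.#. depth 7

value(.../.#./.#., H) = -1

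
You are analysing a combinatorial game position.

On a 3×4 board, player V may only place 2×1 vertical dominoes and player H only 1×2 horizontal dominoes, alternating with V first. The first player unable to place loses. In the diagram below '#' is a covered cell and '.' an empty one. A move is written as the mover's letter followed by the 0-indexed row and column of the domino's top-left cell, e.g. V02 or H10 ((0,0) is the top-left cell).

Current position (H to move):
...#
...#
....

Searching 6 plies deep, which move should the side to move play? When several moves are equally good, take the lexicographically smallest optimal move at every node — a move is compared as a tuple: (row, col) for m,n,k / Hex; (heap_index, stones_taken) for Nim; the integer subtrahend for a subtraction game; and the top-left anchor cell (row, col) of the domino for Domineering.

p1 H@[...#/...#/....]: H00[##.#/...#/....]-1 H01[.###/...#/....]-1 H10[...#/##.#/....]+1* H11[...#/.###/....]+1 H20[...#/...#/##..]-1 H21[...#/...#/.##.]-1 H22[...#/...#/..##]-1
p2 V@[...#/##.#/....]: V02[..##/####/....]-1* V12[...#/####/..#.]-1
p3 H@[..##/####/....]: H00[####/####/....]+1* H20[..##/####/##..]+1 H21[..##/####/.##.]+1 H22[..##/####/..##]+1
p4 V@[####/####/....] terminal -1; root [...#/...#/....] d6

H's best at [...#/...#/....]: H10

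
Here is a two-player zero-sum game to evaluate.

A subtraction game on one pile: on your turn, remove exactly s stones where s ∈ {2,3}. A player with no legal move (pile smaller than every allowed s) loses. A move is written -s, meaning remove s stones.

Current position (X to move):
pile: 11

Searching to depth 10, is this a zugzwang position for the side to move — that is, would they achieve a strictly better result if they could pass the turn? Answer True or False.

p1 X@[11]: -2[9]-1* -3[8]-1
p2 O@[9]: -2[7]-1 -3[6]+1*
p3 X@[6]: -2[4]-1* -3[3]-1
p4 O@[4]: -2[2]-1 -3[1]+1*
p5 X@[1] terminal -1; root [11] d10
suppose X passes — search the same position with O to move:
pass> p1 O@[11]: -2[9]-1* -3[8]-1
pass> p2 X@[9]: -2[7]-1 -3[6]+1*
pass> p3 O@[6]: -2[4]-1* -3[3]-1
pass> p4 X@[4]: -2[2]-1 -3[1]+1*
pass> p5 O@[1] terminal -1; root [11] d10
for X: play -1, pass +1

zugzwang(11, X) = True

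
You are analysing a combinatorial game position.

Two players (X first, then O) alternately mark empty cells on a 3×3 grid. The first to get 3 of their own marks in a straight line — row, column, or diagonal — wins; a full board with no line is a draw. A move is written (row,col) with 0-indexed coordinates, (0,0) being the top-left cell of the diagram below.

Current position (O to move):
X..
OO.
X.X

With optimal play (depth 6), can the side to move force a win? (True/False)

O winning at [X../OO./X.X]: True

p1 O@[X../OO./X.X]: (0,1)[XO./OO./X.X]-1 (0,2)[X.O/OO./X.X]-1 (1,2)[X../OOO/X.X]+1* (2,1)[X../OO./XOX]+1
p2 X@[X../OOO/X.X] terminal -1; root [X../OO./X.X] d6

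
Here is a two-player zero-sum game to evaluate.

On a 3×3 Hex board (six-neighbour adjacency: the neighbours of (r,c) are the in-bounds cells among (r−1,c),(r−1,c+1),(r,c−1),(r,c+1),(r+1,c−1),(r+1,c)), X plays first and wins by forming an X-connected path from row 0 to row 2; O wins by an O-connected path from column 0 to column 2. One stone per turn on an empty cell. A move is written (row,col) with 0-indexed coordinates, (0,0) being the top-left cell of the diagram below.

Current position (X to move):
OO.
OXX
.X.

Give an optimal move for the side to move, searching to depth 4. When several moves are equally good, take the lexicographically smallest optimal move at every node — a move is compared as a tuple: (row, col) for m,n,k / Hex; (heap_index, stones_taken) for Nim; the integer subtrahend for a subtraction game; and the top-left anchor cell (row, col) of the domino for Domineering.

ply 1, X at OO./OXX/.X. | (0,2)=+1→OOX/OXX/.X.*; (2,0)=-1→OO./OXX/XX.; (2,2)=-1→OO./OXX/.XX
ply 2: OOX/OXX/.X. is terminal -1 (O); from OO./OXX/.X. depth 4

X's best at [OO./OXX/.X.]: (0,2)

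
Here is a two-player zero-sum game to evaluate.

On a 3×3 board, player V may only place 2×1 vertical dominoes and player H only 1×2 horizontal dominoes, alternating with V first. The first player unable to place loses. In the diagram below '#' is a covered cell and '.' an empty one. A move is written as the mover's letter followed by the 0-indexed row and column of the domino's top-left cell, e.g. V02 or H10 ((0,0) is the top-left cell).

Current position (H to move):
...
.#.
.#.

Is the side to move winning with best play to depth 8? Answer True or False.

p1 H@[.../.#./.#.]: H00[##./.#./.#.]-1* H01[.##/.#./.#.]-1
p2 V@[##./.#./.#.]: V02[###/.##/.#.]+1* V10[##./##./##.]+1 V12[##./.##/.##]+1
p3 H@[###/.##/.#.] terminal -1; root [.../.#./.#.] d8

H winning at [.../.#./.#.]: False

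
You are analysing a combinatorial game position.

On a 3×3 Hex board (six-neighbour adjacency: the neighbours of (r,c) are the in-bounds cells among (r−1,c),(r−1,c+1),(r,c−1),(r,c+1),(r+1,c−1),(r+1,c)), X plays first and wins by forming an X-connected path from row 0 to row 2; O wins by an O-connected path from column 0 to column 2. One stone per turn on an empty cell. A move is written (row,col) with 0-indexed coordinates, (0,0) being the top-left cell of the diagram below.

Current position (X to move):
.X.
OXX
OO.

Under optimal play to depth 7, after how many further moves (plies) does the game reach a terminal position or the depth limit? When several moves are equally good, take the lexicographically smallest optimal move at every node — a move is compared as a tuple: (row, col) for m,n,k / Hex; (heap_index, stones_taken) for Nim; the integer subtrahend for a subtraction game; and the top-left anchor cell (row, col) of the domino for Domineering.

ply 1, X at .X./OXX/OO. | (0,0)=-1→XX./OXX/OO.; (0,2)=-1→.XX/OXX/OO.; (2,2)=+1→.X./OXX/OOX*
ply 2: .X./OXX/OOX is terminal -1 (O); from .X./OXX/OO. depth 7

PV length from [.X./OXX/OO.]: 1 ply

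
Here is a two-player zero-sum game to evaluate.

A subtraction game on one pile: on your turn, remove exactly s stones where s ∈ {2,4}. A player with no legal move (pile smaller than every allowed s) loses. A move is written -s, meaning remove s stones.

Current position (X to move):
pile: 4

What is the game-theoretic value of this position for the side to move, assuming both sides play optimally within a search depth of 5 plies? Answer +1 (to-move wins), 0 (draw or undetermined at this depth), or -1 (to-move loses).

value(4, X) = +1

[4] X move#1: -2:-1/2, -4:+1/0*
[0] end (terminal -1, O#2); searched 4 to 5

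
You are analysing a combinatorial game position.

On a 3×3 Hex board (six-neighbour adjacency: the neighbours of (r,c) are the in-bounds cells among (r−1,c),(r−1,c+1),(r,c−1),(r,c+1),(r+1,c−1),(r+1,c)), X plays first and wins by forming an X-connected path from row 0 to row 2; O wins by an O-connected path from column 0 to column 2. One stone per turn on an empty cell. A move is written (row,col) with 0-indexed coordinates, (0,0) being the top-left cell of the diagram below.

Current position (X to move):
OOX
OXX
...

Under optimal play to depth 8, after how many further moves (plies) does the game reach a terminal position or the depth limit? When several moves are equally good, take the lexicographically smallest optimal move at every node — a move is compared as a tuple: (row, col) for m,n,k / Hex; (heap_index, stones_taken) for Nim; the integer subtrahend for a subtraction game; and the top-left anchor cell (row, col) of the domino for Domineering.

p1 X@[OOX/OXX/...]: (2,0)[OOX/OXX/X..]+1* (2,1)[OOX/OXX/.X.]+1 (2,2)[OOX/OXX/..X]+1
p2 O@[OOX/OXX/X..] terminal -1; root [OOX/OXX/...] d8

PV length from [OOX/OXX/...]: 1 ply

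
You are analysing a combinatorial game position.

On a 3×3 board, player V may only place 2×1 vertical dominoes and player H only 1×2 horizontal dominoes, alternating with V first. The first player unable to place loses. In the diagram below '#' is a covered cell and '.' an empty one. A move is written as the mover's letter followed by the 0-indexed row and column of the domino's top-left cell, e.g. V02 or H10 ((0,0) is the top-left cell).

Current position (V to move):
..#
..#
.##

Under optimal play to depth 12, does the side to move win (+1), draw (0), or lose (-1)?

[..#/..#/.##] V move#1: V00:+1/#.#/#.#/.##*, V01:+1/.##/.##/.##, V10:-1/..#/#.#/###
[#.#/#.#/.##] end (terminal -1, H#2); searched ..#/..#/.## to 12

value(..#/..#/.##, V) = +1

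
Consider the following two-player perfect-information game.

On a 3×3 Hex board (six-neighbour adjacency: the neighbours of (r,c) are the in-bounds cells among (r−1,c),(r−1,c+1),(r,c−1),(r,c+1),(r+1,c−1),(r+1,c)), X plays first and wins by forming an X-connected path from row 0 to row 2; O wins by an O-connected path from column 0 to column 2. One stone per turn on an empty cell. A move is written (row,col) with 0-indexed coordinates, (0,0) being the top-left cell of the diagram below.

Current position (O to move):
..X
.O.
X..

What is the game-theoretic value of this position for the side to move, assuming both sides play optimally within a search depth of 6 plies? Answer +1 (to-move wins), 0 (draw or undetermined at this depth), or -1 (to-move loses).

value(..X/.O./X.., O) = -1

ply 1, O at ..X/.O./X.. | (0,0)=-1→O.X/.O./X..*; (0,1)=-1→.OX/.O./X..; (1,0)=-1→..X/OO./X..; (1,2)=-1→..X/.OO/X..; (2,1)=-1→..X/.O./XO.; (2,2)=-1→..X/.O./X.O
ply 2, X at O.X/.O./X.. | (0,1)=+1→OXX/.O./X..*; (1,0)=+1→O.X/XO./X..; (1,2)=+1→O.X/.OX/X..; (2,1)=-1→O.X/.O./XX.; (2,2)=-1→O.X/.O./X.X
ply 3, O at OXX/.O./X.. | (1,0)=-1→OXX/OO./X..*; (1,2)=-1→OXX/.OO/X..; (2,1)=-1→OXX/.O./XO.; (2,2)=-1→OXX/.O./X.O
ply 4, X at OXX/OO./X.. | (1,2)=+1→OXX/OOX/X..*; (2,1)=-1→OXX/OO./XX.; (2,2)=-1→OXX/OO./X.X
ply 5, O at OXX/OOX/X.. | (2,1)=-1→OXX/OOX/XO.*; (2,2)=-1→OXX/OOX/X.O
ply 6, X at OXX/OOX/XO. | (2,2)=+1→OXX/OOX/XOX*
ply 7: OXX/OOX/XOX is terminal -1 (O); from ..X/.O./X.. depth 6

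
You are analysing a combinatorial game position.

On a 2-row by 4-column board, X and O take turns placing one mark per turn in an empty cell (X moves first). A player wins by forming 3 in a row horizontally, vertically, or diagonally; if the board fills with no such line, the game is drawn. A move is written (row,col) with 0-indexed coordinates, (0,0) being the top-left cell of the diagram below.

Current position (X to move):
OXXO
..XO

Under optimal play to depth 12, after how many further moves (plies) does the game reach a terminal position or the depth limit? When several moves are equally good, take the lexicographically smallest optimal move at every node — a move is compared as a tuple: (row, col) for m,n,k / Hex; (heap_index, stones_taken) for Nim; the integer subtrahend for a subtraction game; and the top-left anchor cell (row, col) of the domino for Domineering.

ply 1, X at OXXO/..XO | (1,0)=+0→OXXO/X.XO*; (1,1)=+0→OXXO/.XXO
ply 2, O at OXXO/X.XO | (1,1)=+0→OXXO/XOXO*
ply 3: OXXO/XOXO is terminal +0 (X); from OXXO/..XO depth 12

PV length from [OXXO/..XO]: 2 plies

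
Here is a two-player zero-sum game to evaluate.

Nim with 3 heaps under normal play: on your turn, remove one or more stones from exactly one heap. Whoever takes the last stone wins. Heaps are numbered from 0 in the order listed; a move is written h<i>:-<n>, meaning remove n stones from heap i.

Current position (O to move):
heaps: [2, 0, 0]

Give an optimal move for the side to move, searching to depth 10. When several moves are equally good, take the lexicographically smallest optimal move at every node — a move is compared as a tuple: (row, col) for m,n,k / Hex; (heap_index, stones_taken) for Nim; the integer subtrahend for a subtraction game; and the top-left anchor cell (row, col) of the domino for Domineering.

O's best at [(2,0,0)]: h0:-2

[(2,0,0)] O move#1: h0:-1:-1/(1,0,0), h0:-2:+1/(0,0,0)*
[(0,0,0)] end (terminal -1, X#2); searched (2,0,0) to 10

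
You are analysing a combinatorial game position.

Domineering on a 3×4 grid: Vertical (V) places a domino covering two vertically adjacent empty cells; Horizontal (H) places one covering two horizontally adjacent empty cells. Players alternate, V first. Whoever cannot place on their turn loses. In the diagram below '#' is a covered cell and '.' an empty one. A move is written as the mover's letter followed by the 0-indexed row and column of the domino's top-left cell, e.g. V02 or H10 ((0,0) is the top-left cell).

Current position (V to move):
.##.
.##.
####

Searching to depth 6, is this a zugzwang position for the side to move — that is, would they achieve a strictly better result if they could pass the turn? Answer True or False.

zugzwang(.##./.##./####, V) = False

p1 V@[.##./.##./####]: V00[###./###./####]+1* V03[.###/.###/####]+1
p2 H@[###./###./####] terminal -1; root [.##./.##./####] d6
if V skipped the turn, H would face:
~ p1 H@[.##./.##./####] terminal -1; root [.##./.##./####] d6
compare (V): move=+1 vs pass=+1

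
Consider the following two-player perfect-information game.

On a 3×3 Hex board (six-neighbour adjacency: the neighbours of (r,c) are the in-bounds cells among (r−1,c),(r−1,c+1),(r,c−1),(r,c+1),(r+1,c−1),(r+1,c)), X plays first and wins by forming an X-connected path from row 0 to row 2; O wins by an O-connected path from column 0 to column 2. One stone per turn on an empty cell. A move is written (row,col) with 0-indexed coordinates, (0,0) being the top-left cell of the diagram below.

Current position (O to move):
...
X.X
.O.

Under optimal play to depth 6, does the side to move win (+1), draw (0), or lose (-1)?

value(.../X.X/.O., O) = -1

[.../X.X/.O.] O move#1: (0,0):-1/O../X.X/.O.*, (0,1):-1/.O./X.X/.O., (0,2):-1/..O/X.X/.O., (1,1):-1/.../XOX/.O., (2,0):-1/.../X.X/OO., (2,2):-1/.../X.X/.OO
[O../X.X/.O.] X move#2: (0,1):+1/OX./X.X/.O.*, (0,2):+1/O.X/X.X/.O., (1,1):+1/O../XXX/.O., (2,0):+1/O../X.X/XO., (2,2):+1/O../X.X/.OX
[OX./X.X/.O.] O move#3: (0,2):-1/OXO/X.X/.O.*, (1,1):-1/OX./XOX/.O., (2,0):-1/OX./X.X/OO., (2,2):-1/OX./X.X/.OO
[OXO/X.X/.O.] X move#4: (1,1):+1/OXO/XXX/.O.*, (2,0):+1/OXO/X.X/XO., (2,2):+1/OXO/X.X/.OX
[OXO/XXX/.O.] O move#5: (2,0):-1/OXO/XXX/OO.*, (2,2):-1/OXO/XXX/.OO
[OXO/XXX/OO.] X move#6: (2,2):+1/OXO/XXX/OOX*
[OXO/XXX/OOX] end (terminal -1, O#7); searched .../X.X/.O. to 6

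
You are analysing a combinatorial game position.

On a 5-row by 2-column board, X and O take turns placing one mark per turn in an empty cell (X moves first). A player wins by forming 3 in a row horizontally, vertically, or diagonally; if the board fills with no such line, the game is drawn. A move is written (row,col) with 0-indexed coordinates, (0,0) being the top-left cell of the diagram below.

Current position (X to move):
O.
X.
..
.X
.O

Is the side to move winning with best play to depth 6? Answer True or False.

p1 X@[O./X./../.X/.O]: (0,1)[OX/X./../.X/.O]+0* (1,1)[O./XX/../.X/.O]+0 (2,0)[O./X./X./.X/.O]+0 (2,1)[O./X./.X/.X/.O]+0 (3,0)[O./X./../XX/.O]+0 (4,0)[O./X./../.X/XO]+0
p2 O@[OX/X./../.X/.O]: (1,1)[OX/XO/../.X/.O]+0* (2,0)[OX/X./O./.X/.O]+0 (2,1)[OX/X./.O/.X/.O]+0 (3,0)[OX/X./../OX/.O]+0 (4,0)[OX/X./../.X/OO]+0
p3 X@[OX/XO/../.X/.O]: (2,0)[OX/XO/X./.X/.O]+0* (2,1)[OX/XO/.X/.X/.O]+0 (3,0)[OX/XO/../XX/.O]+0 (4,0)[OX/XO/../.X/XO]+0
p4 O@[OX/XO/X./.X/.O]: (2,1)[OX/XO/XO/.X/.O]-1 (3,0)[OX/XO/X./OX/.O]+0* (4,0)[OX/XO/X./.X/OO]-1
p5 X@[OX/XO/X./OX/.O]: (2,1)[OX/XO/XX/OX/.O]+0* (4,0)[OX/XO/X./OX/XO]+0
p6 O@[OX/XO/XX/OX/.O]: (4,0)[OX/XO/XX/OX/OO]+0*
p7 X@[OX/XO/XX/OX/OO] terminal +0; root [O./X./../.X/.O] d6

X winning at [O./X./../.X/.O]: False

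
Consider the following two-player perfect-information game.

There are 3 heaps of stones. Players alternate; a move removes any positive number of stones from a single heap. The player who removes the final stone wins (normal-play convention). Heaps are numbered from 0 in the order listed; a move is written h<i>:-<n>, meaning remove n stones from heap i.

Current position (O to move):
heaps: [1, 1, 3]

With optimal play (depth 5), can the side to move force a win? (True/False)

ply 1, O at (1,1,3) | h0:-1=-1→(0,1,3); h1:-1=-1→(1,0,3); h2:-1=-1→(1,1,2); h2:-2=-1→(1,1,1); h2:-3=+1→(1,1,0)*
ply 2, X at (1,1,0) | h0:-1=-1→(0,1,0)*; h1:-1=-1→(1,0,0)
ply 3, O at (0,1,0) | h1:-1=+1→(0,0,0)*
ply 4: (0,0,0) is terminal -1 (X); from (1,1,3) depth 5

O winning at [(1,1,3)]: True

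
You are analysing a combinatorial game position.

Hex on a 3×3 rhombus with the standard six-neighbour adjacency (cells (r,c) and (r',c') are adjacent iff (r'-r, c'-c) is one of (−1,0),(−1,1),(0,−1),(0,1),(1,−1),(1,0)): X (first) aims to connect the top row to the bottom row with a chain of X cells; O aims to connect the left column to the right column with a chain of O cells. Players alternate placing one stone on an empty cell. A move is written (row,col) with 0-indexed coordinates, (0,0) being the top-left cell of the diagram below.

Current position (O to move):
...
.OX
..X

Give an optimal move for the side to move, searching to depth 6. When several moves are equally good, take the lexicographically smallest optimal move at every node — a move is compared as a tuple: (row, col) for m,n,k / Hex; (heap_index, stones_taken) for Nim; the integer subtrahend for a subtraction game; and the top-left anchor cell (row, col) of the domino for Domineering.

[.../.OX/..X] O move#1: (0,0):-1/O../.OX/..X, (0,1):-1/.O./.OX/..X, (0,2):+1/..O/.OX/..X*, (1,0):-1/.../OOX/..X, (2,0):-1/.../.OX/O.X, (2,1):-1/.../.OX/.OX
[..O/.OX/..X] X move#2: (0,0):-1/X.O/.OX/..X*, (0,1):-1/.XO/.OX/..X, (1,0):-1/..O/XOX/..X, (2,0):-1/..O/.OX/X.X, (2,1):-1/..O/.OX/.XX
[X.O/.OX/..X] O move#3: (0,1):+1/XOO/.OX/..X*, (1,0):+1/X.O/OOX/..X, (2,0):+1/X.O/.OX/O.X, (2,1):+1/X.O/.OX/.OX
[XOO/.OX/..X] X move#4: (1,0):-1/XOO/XOX/..X*, (2,0):-1/XOO/.OX/X.X, (2,1):-1/XOO/.OX/.XX
[XOO/XOX/..X] O move#5: (2,0):+1/XOO/XOX/O.X*, (2,1):-1/XOO/XOX/.OX
[XOO/XOX/O.X] end (terminal -1, X#6); searched .../.OX/..X to 6

O's best at [.../.OX/..X]: (0,2)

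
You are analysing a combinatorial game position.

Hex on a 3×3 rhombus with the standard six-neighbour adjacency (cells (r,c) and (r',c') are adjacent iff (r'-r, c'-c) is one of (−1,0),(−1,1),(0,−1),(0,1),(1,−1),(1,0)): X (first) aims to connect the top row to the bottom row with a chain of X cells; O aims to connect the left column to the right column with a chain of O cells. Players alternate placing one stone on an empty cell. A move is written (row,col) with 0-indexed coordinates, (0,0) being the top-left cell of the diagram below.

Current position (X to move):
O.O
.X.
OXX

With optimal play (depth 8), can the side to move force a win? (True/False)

X winning at [O.O/.X./OXX]: True

p1 X@[O.O/.X./OXX]: (0,1)[OXO/.X./OXX]+1* (1,0)[O.O/XX./OXX]-1 (1,2)[O.O/.XX/OXX]-1
p2 O@[OXO/.X./OXX] terminal -1; root [O.O/.X./OXX] d8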